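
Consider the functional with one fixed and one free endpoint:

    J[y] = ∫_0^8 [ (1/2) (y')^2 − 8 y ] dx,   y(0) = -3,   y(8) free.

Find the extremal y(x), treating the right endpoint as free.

The Lagrangian L = (1/2) (y')^2 − 8 y gives
    ∂L/∂y = −8,   ∂L/∂y' = y'.
Euler-Lagrange: d/dx(y') − (−8) = 0, i.e. y'' + 8 = 0, so
    y(x) = −(8/2) x^2 + C1 x + C2.
Fixed left endpoint y(0) = -3 ⇒ C2 = -3.
The right endpoint x = 8 is free, so the natural (transversality) condition is ∂L/∂y' |_{x=8} = 0, i.e. y'(8) = 0.
Compute y'(x) = −8 x + C1, so y'(8) = −64 + C1 = 0 ⇒ C1 = 64.
Therefore the extremal is
    y(x) = −4 x^2 + 64 x − 3.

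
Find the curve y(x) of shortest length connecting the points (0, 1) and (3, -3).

Arc-length functional: J[y] = ∫ sqrt(1 + (y')^2) dx.
Lagrangian L = sqrt(1 + (y')^2) has no explicit y dependence, so ∂L/∂y = 0 and the Euler-Lagrange equation gives
    d/dx( y' / sqrt(1 + (y')^2) ) = 0  ⇒  y' / sqrt(1 + (y')^2) = const.
Hence y' is constant, so y(x) is affine.
Fitting the endpoints (0, 1) and (3, -3):
    slope m = ((-3) − 1) / (3 − 0) = -4/3,
    intercept c = 1 − m·0 = 1.
Extremal: y(x) = (-4/3) x + 1.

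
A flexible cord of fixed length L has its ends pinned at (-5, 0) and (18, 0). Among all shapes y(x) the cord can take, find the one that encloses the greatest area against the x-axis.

Set up the augmented Lagrangian using a multiplier λ for the length constraint:
    F(y, y') = y − λ sqrt(1 + y'^2).
F has no explicit x dependence, so the Beltrami identity yields a first integral
    F − y' ∂F/∂y' = C.
Compute ∂F/∂y' = −λ y' / sqrt(1 + y'^2). Then
    y − λ sqrt(1 + y'^2) + λ y'^2 / sqrt(1 + y'^2) = C
    ⇒  y − λ / sqrt(1 + y'^2) = C.
Solving for y' and integrating gives
    (x − a)^2 + (y − b)^2 = λ^2,
a circular arc of radius λ. The constants a, b are determined by the endpoint conditions y(-5) = y(18) = 0, and λ is fixed implicitly by the length constraint
    ∫_{-5}^{18} sqrt(1 + y'^2) dx = L.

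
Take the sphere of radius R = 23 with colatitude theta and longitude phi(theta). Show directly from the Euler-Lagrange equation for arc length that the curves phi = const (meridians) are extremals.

On the sphere of radius R = 23 with spherical coordinates (θ, φ), the induced metric is
    ds^2 = 529(dθ^2 + sin^2(θ) dφ^2).
Using θ as the parameter, the arc-length functional becomes
    J[φ] = ∫ 23 sqrt(1 + sin^2(θ) (dφ/dθ)^2) dθ.
So L = 23 sqrt(1 + sin^2(θ) φ'^2). Compute
    ∂L/∂φ = 0  (L has no explicit φ dependence),
    ∂L/∂φ' = 23 sin^2(θ) φ' / sqrt(1 + sin^2(θ) φ'^2).
For the candidate φ(θ) = c (constant), φ' = 0, so ∂L/∂φ' evaluated along the candidate vanishes, and ∂L/∂φ is identically zero. Hence
    d/dθ(∂L/∂φ') − ∂L/∂φ = 0
is satisfied. Therefore meridians φ = const are extremals of arc length — they are geodesics on the sphere.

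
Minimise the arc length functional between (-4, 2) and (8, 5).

Arc-length functional: J[y] = ∫ sqrt(1 + (y')^2) dx.
Lagrangian L = sqrt(1 + (y')^2) has no explicit y dependence, so ∂L/∂y = 0 and the Euler-Lagrange equation gives
    d/dx( y' / sqrt(1 + (y')^2) ) = 0  ⇒  y' / sqrt(1 + (y')^2) = const.
Hence y' is constant, so y(x) is affine.
Fitting the endpoints (-4, 2) and (8, 5):
    slope m = (5 − 2) / (8 − (-4)) = 1/4,
    intercept c = 2 − m·(-4) = 3.
Extremal: y(x) = (1/4) x + 3.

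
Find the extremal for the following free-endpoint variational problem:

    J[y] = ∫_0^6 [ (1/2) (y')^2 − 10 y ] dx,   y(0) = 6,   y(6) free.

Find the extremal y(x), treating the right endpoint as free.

The Lagrangian L = (1/2) (y')^2 − 10 y gives
    ∂L/∂y = −10,   ∂L/∂y' = y'.
Euler-Lagrange: d/dx(y') − (−10) = 0, i.e. y'' + 10 = 0, so
    y(x) = −(10/2) x^2 + C1 x + C2.
Fixed left endpoint y(0) = 6 ⇒ C2 = 6.
The right endpoint x = 6 is free, so the natural (transversality) condition is ∂L/∂y' |_{x=6} = 0, i.e. y'(6) = 0.
Compute y'(x) = −10 x + C1, so y'(6) = −60 + C1 = 0 ⇒ C1 = 60.
Therefore the extremal is
    y(x) = −5 x^2 + 60 x + 6.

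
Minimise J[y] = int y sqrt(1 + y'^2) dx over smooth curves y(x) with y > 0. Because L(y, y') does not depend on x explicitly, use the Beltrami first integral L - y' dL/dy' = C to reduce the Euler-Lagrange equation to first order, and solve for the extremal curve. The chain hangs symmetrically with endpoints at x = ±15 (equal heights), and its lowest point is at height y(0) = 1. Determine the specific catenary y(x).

The Lagrangian L(y, y') = y sqrt(1 + y'^2) has no explicit x dependence, so the Beltrami identity applies:
    L − y' ∂L/∂y' = C.
Compute ∂L/∂y' = y · y' / sqrt(1 + y'^2). Then
    L − y' ∂L/∂y'
    = y sqrt(1 + y'^2) − y · y'^2 / sqrt(1 + y'^2)
    = y (1 + y'^2 − y'^2) / sqrt(1 + y'^2)
    = y / sqrt(1 + y'^2) = C.
Squaring gives y^2 = C^2 (1 + y'^2), i.e.
    y'^2 = y^2 / C^2 − 1.
Separating variables,
    dy / sqrt(y^2 − C^2) = dx / C,
and integrating gives arccosh(y / C) = (x − a)/C, so
    y(x) = C cosh((x − a)/C),
the catenary. The constants C and a are fixed by the two endpoint conditions (and, for the hanging-chain problem, the length constraint selects C).
Now fit the given data. The endpoints x = ±15 are symmetric at equal height, so the catenary is even about its minimum: a = 0 and y(x) = C cosh(x/C). The lowest point is y(0) = C cosh(0) = C, and we are told y(0) = 1, so C = 1. Therefore
    y(x) = cosh(x),
and at the endpoints
    y(±15) = cosh(15).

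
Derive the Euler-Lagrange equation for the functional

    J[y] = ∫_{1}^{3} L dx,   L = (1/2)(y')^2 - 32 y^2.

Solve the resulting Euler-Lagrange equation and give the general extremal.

The Lagrangian is L = (1/2)(y')^2 - 32 y^2.
∂L/∂y = -64y.
∂L/∂y' = y'.
The Euler-Lagrange equation d/dx(∂L/∂y') − ∂L/∂y = 0 becomes:
    y'' + 64 y = 0
General solution: y(x) = A sin(8x) + B cos(8x), where A and B are arbitrary constants fixed by the endpoint conditions.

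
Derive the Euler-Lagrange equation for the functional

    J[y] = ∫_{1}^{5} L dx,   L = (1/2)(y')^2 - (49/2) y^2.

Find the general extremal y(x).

The Lagrangian is L = (1/2)(y')^2 - (49/2) y^2.
∂L/∂y = -49y.
∂L/∂y' = y'.
The Euler-Lagrange equation d/dx(∂L/∂y') − ∂L/∂y = 0 becomes:
    y'' + 49 y = 0
General solution: y(x) = A sin(7x) + B cos(7x), where A and B are arbitrary constants fixed by the endpoint conditions.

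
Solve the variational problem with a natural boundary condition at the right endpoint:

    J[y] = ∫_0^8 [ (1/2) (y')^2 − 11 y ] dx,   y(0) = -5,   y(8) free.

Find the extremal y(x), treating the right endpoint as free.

The Lagrangian L = (1/2) (y')^2 − 11 y gives
    ∂L/∂y = −11,   ∂L/∂y' = y'.
Euler-Lagrange: d/dx(y') − (−11) = 0, i.e. y'' + 11 = 0, so
    y(x) = −(11/2) x^2 + C1 x + C2.
Fixed left endpoint y(0) = -5 ⇒ C2 = -5.
The right endpoint x = 8 is free, so the natural (transversality) condition is ∂L/∂y' |_{x=8} = 0, i.e. y'(8) = 0.
Compute y'(x) = −11 x + C1, so y'(8) = −88 + C1 = 0 ⇒ C1 = 88.
Therefore the extremal is
    y(x) = −(11/2) x^2 + 88 x − 5.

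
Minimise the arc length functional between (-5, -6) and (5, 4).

Arc-length functional: J[y] = ∫ sqrt(1 + (y')^2) dx.
Lagrangian L = sqrt(1 + (y')^2) has no explicit y dependence, so ∂L/∂y = 0 and the Euler-Lagrange equation gives
    d/dx( y' / sqrt(1 + (y')^2) ) = 0  ⇒  y' / sqrt(1 + (y')^2) = const.
Hence y' is constant, so y(x) is affine.
Fitting the endpoints (-5, -6) and (5, 4):
    slope m = (4 − (-6)) / (5 − (-5)) = 1,
    intercept c = (-6) − m·(-5) = -1.
Extremal: y(x) = x - 1.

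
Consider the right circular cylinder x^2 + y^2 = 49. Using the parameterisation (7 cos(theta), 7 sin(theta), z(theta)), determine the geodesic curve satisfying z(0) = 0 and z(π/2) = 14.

Parameterise the cylinder of radius R = 7 as
    r(θ) = (7 cos θ, 7 sin θ, z(θ)).
The arc-length element is
    ds = sqrt(49 + (dz/dθ)^2) dθ,
so the Lagrangian is L = sqrt(49 + z'^2).
L depends on z' only, not on z or θ, so ∂L/∂z = 0 and
    ∂L/∂z' = z' / sqrt(49 + z'^2).
The Euler-Lagrange equation gives
    d/dθ( z' / sqrt(49 + z'^2) ) = 0,
so z' is constant. Integrating once:
    z(θ) = a θ + b,
a helix on the cylinder (a straight line when the cylinder is unrolled). The constants a, b are determined by the endpoint conditions.
With endpoint conditions z(0) = 0 and z(π/2) = 14: from z(0) = b we get b = 0, and a·π/2 + 0 = 14 gives a = 28/π, so
    z(θ) = (28/π) θ.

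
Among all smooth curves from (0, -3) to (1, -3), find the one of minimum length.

Arc-length functional: J[y] = ∫ sqrt(1 + (y')^2) dx.
Lagrangian L = sqrt(1 + (y')^2) has no explicit y dependence, so ∂L/∂y = 0 and the Euler-Lagrange equation gives
    d/dx( y' / sqrt(1 + (y')^2) ) = 0  ⇒  y' / sqrt(1 + (y')^2) = const.
Hence y' is constant, so y(x) is affine.
Fitting the endpoints (0, -3) and (1, -3):
    slope m = ((-3) − (-3)) / (1 − 0) = 0,
    intercept c = (-3) − m·0 = -3.
Extremal: y(x) = -3.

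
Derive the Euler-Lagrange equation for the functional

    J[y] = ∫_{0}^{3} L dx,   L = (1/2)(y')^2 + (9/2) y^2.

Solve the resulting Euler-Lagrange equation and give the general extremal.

The Lagrangian is L = (1/2)(y')^2 + (9/2) y^2.
∂L/∂y = 9y.
∂L/∂y' = y'.
The Euler-Lagrange equation d/dx(∂L/∂y') − ∂L/∂y = 0 becomes:
    y'' - 9 y = 0
General solution: y(x) = A e^(3x) + B e^(-3x), where A and B are arbitrary constants fixed by the endpoint conditions.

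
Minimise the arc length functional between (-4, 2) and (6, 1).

Arc-length functional: J[y] = ∫ sqrt(1 + (y')^2) dx.
Lagrangian L = sqrt(1 + (y')^2) has no explicit y dependence, so ∂L/∂y = 0 and the Euler-Lagrange equation gives
    d/dx( y' / sqrt(1 + (y')^2) ) = 0  ⇒  y' / sqrt(1 + (y')^2) = const.
Hence y' is constant, so y(x) is affine.
Fitting the endpoints (-4, 2) and (6, 1):
    slope m = (1 − 2) / (6 − (-4)) = -1/10,
    intercept c = 2 − m·(-4) = 8/5.
Extremal: y(x) = (-1/10) x + 8/5.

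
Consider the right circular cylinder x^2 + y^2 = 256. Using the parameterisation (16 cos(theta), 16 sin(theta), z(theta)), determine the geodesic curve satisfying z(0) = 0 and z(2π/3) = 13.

Parameterise the cylinder of radius R = 16 as
    r(θ) = (16 cos θ, 16 sin θ, z(θ)).
The arc-length element is
    ds = sqrt(256 + (dz/dθ)^2) dθ,
so the Lagrangian is L = sqrt(256 + z'^2).
L depends on z' only, not on z or θ, so ∂L/∂z = 0 and
    ∂L/∂z' = z' / sqrt(256 + z'^2).
The Euler-Lagrange equation gives
    d/dθ( z' / sqrt(256 + z'^2) ) = 0,
so z' is constant. Integrating once:
    z(θ) = a θ + b,
a helix on the cylinder (a straight line when the cylinder is unrolled). The constants a, b are determined by the endpoint conditions.
With endpoint conditions z(0) = 0 and z(2π/3) = 13: from z(0) = b we get b = 0, and a·2π/3 + 0 = 13 gives a = 39/(2π), so
    z(θ) = (39/(2π)) θ.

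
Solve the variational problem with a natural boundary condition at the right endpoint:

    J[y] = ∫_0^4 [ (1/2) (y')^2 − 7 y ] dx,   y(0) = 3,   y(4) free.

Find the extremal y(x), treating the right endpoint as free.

The Lagrangian L = (1/2) (y')^2 − 7 y gives
    ∂L/∂y = −7,   ∂L/∂y' = y'.
Euler-Lagrange: d/dx(y') − (−7) = 0, i.e. y'' + 7 = 0, so
    y(x) = −(7/2) x^2 + C1 x + C2.
Fixed left endpoint y(0) = 3 ⇒ C2 = 3.
The right endpoint x = 4 is free, so the natural (transversality) condition is ∂L/∂y' |_{x=4} = 0, i.e. y'(4) = 0.
Compute y'(x) = −7 x + C1, so y'(4) = −28 + C1 = 0 ⇒ C1 = 28.
Therefore the extremal is
    y(x) = −(7/2) x^2 + 28 x + 3.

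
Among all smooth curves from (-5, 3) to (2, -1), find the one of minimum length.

Arc-length functional: J[y] = ∫ sqrt(1 + (y')^2) dx.
Lagrangian L = sqrt(1 + (y')^2) has no explicit y dependence, so ∂L/∂y = 0 and the Euler-Lagrange equation gives
    d/dx( y' / sqrt(1 + (y')^2) ) = 0  ⇒  y' / sqrt(1 + (y')^2) = const.
Hence y' is constant, so y(x) is affine.
Fitting the endpoints (-5, 3) and (2, -1):
    slope m = ((-1) − 3) / (2 − (-5)) = -4/7,
    intercept c = 3 − m·(-5) = 1/7.
Extremal: y(x) = (-4/7) x + 1/7.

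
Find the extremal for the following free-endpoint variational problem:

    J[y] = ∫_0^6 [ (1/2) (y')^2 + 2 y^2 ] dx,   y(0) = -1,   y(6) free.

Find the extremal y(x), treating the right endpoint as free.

The Lagrangian L = (1/2) (y')^2 + 2 y^2 gives
    ∂L/∂y = 4 y,   ∂L/∂y' = y'.
Euler-Lagrange: y'' − 4 y = 0.
With k = 2, the general solution is
    y(x) = A cosh(2 x) + B sinh(2 x).
Fixed left endpoint y(0) = -1 ⇒ A = -1.
The right endpoint x = 6 is free, so the natural (transversality) condition is ∂L/∂y' |_{x=6} = 0, i.e. y'(6) = 0.
Compute y'(x) = A k sinh(k x) + B k cosh(k x), so
    y'(6) = A k sinh(k·6) + B k cosh(k·6) = 0
    ⇒ B = −A tanh(k·6) = tanh(2·6).
Therefore the extremal is
    y(x) = −cosh(2 x) + tanh(2·6) sinh(2 x).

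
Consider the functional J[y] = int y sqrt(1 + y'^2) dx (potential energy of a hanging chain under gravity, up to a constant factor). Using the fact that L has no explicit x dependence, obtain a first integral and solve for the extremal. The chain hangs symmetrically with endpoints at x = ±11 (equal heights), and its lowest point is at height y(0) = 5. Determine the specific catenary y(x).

The Lagrangian L(y, y') = y sqrt(1 + y'^2) has no explicit x dependence, so the Beltrami identity applies:
    L − y' ∂L/∂y' = C.
Compute ∂L/∂y' = y · y' / sqrt(1 + y'^2). Then
    L − y' ∂L/∂y'
    = y sqrt(1 + y'^2) − y · y'^2 / sqrt(1 + y'^2)
    = y (1 + y'^2 − y'^2) / sqrt(1 + y'^2)
    = y / sqrt(1 + y'^2) = C.
Squaring gives y^2 = C^2 (1 + y'^2), i.e.
    y'^2 = y^2 / C^2 − 1.
Separating variables,
    dy / sqrt(y^2 − C^2) = dx / C,
and integrating gives arccosh(y / C) = (x − a)/C, so
    y(x) = C cosh((x − a)/C),
the catenary. The constants C and a are fixed by the two endpoint conditions (and, for the hanging-chain problem, the length constraint selects C).
Now fit the given data. The endpoints x = ±11 are symmetric at equal height, so the catenary is even about its minimum: a = 0 and y(x) = C cosh(x/C). The lowest point is y(0) = C cosh(0) = C, and we are told y(0) = 5, so C = 5. Therefore
    y(x) = 5 cosh(x/5),
and at the endpoints
    y(±11) = 5 cosh(11/5).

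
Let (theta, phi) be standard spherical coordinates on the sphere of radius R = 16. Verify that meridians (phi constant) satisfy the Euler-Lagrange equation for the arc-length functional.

On the sphere of radius R = 16 with spherical coordinates (θ, φ), the induced metric is
    ds^2 = 256(dθ^2 + sin^2(θ) dφ^2).
Using θ as the parameter, the arc-length functional becomes
    J[φ] = ∫ 16 sqrt(1 + sin^2(θ) (dφ/dθ)^2) dθ.
So L = 16 sqrt(1 + sin^2(θ) φ'^2). Compute
    ∂L/∂φ = 0  (L has no explicit φ dependence),
    ∂L/∂φ' = 16 sin^2(θ) φ' / sqrt(1 + sin^2(θ) φ'^2).
For the candidate φ(θ) = c (constant), φ' = 0, so ∂L/∂φ' evaluated along the candidate vanishes, and ∂L/∂φ is identically zero. Hence
    d/dθ(∂L/∂φ') − ∂L/∂φ = 0
is satisfied. Therefore meridians φ = const are extremals of arc length — they are geodesics on the sphere.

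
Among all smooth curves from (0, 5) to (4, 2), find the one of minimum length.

Arc-length functional: J[y] = ∫ sqrt(1 + (y')^2) dx.
Lagrangian L = sqrt(1 + (y')^2) has no explicit y dependence, so ∂L/∂y = 0 and the Euler-Lagrange equation gives
    d/dx( y' / sqrt(1 + (y')^2) ) = 0  ⇒  y' / sqrt(1 + (y')^2) = const.
Hence y' is constant, so y(x) is affine.
Fitting the endpoints (0, 5) and (4, 2):
    slope m = (2 − 5) / (4 − 0) = -3/4,
    intercept c = 5 − m·0 = 5.
Extremal: y(x) = (-3/4) x + 5.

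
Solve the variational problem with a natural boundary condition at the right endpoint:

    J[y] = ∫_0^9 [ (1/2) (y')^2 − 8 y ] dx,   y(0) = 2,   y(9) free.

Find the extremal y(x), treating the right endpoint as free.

The Lagrangian L = (1/2) (y')^2 − 8 y gives
    ∂L/∂y = −8,   ∂L/∂y' = y'.
Euler-Lagrange: d/dx(y') − (−8) = 0, i.e. y'' + 8 = 0, so
    y(x) = −(8/2) x^2 + C1 x + C2.
Fixed left endpoint y(0) = 2 ⇒ C2 = 2.
The right endpoint x = 9 is free, so the natural (transversality) condition is ∂L/∂y' |_{x=9} = 0, i.e. y'(9) = 0.
Compute y'(x) = −8 x + C1, so y'(9) = −72 + C1 = 0 ⇒ C1 = 72.
Therefore the extremal is
    y(x) = −4 x^2 + 72 x + 2.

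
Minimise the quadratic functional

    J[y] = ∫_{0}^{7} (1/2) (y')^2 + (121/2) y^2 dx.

The Lagrangian is L = (1/2) (y')^2 + (121/2) y^2.
Compute ∂L/∂y = 121y, ∂L/∂y' = y'.
The Euler-Lagrange equation d/dx(∂L/∂y') − ∂L/∂y = 0 reduces to
    y'' − 121 y = 0.
Its general solution is
    y(x) = A e^(11x) + B e^(−11x),
with A, B fixed by the endpoint conditions.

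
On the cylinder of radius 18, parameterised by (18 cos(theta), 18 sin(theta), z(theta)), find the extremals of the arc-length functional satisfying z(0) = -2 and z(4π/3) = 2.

Parameterise the cylinder of radius R = 18 as
    r(θ) = (18 cos θ, 18 sin θ, z(θ)).
The arc-length element is
    ds = sqrt(324 + (dz/dθ)^2) dθ,
so the Lagrangian is L = sqrt(324 + z'^2).
L depends on z' only, not on z or θ, so ∂L/∂z = 0 and
    ∂L/∂z' = z' / sqrt(324 + z'^2).
The Euler-Lagrange equation gives
    d/dθ( z' / sqrt(324 + z'^2) ) = 0,
so z' is constant. Integrating once:
    z(θ) = a θ + b,
a helix on the cylinder (a straight line when the cylinder is unrolled). The constants a, b are determined by the endpoint conditions.
With endpoint conditions z(0) = -2 and z(4π/3) = 2: from z(0) = b we get b = -2, and a·4π/3 + -2 = 2 gives a = 3/π, so
    z(θ) = (3/π) θ − 2.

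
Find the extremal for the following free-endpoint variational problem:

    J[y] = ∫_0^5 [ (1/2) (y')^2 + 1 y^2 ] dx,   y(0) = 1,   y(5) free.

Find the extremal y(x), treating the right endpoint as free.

The Lagrangian L = (1/2) (y')^2 + 1 y^2 gives
    ∂L/∂y = 2 y,   ∂L/∂y' = y'.
Euler-Lagrange: y'' − 2 y = 0.
With k = sqrt(2), the general solution is
    y(x) = A cosh(sqrt(2) x) + B sinh(sqrt(2) x).
Fixed left endpoint y(0) = 1 ⇒ A = 1.
The right endpoint x = 5 is free, so the natural (transversality) condition is ∂L/∂y' |_{x=5} = 0, i.e. y'(5) = 0.
Compute y'(x) = A k sinh(k x) + B k cosh(k x), so
    y'(5) = A k sinh(k·5) + B k cosh(k·5) = 0
    ⇒ B = −A tanh(k·5) = − tanh(sqrt(2)·5).
Therefore the extremal is
    y(x) = cosh(sqrt(2) x) − tanh(sqrt(2)·5) sinh(sqrt(2) x).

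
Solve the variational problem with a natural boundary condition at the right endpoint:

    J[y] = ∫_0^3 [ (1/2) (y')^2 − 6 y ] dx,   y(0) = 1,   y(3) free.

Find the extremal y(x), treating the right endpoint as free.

The Lagrangian L = (1/2) (y')^2 − 6 y gives
    ∂L/∂y = −6,   ∂L/∂y' = y'.
Euler-Lagrange: d/dx(y') − (−6) = 0, i.e. y'' + 6 = 0, so
    y(x) = −(6/2) x^2 + C1 x + C2.
Fixed left endpoint y(0) = 1 ⇒ C2 = 1.
The right endpoint x = 3 is free, so the natural (transversality) condition is ∂L/∂y' |_{x=3} = 0, i.e. y'(3) = 0.
Compute y'(x) = −6 x + C1, so y'(3) = −18 + C1 = 0 ⇒ C1 = 18.
Therefore the extremal is
    y(x) = −3 x^2 + 18 x + 1.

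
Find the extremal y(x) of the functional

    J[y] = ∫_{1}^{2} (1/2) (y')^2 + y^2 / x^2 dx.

The Lagrangian is L = (1/2) (y')^2 + y^2 / x^2.
Compute ∂L/∂y = 2y/x^2, ∂L/∂y' = y'.
The Euler-Lagrange equation d/dx(∂L/∂y') − ∂L/∂y = 0 reduces to
    y'' − 2/x^2 · y = 0  (x > 0).
Its general solution is
    y(x) = A x^2 + B / x,
with A, B fixed by the endpoint conditions.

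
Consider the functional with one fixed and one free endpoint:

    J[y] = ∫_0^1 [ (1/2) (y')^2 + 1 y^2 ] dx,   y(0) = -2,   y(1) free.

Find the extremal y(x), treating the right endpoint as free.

The Lagrangian L = (1/2) (y')^2 + 1 y^2 gives
    ∂L/∂y = 2 y,   ∂L/∂y' = y'.
Euler-Lagrange: y'' − 2 y = 0.
With k = sqrt(2), the general solution is
    y(x) = A cosh(sqrt(2) x) + B sinh(sqrt(2) x).
Fixed left endpoint y(0) = -2 ⇒ A = -2.
The right endpoint x = 1 is free, so the natural (transversality) condition is ∂L/∂y' |_{x=1} = 0, i.e. y'(1) = 0.
Compute y'(x) = A k sinh(k x) + B k cosh(k x), so
    y'(1) = A k sinh(k·1) + B k cosh(k·1) = 0
    ⇒ B = −A tanh(k·1) = 2 tanh(sqrt(2)·1).
Therefore the extremal is
    y(x) = −2 cosh(sqrt(2) x) + 2 tanh(sqrt(2)·1) sinh(sqrt(2) x).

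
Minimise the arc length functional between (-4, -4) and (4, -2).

Arc-length functional: J[y] = ∫ sqrt(1 + (y')^2) dx.
Lagrangian L = sqrt(1 + (y')^2) has no explicit y dependence, so ∂L/∂y = 0 and the Euler-Lagrange equation gives
    d/dx( y' / sqrt(1 + (y')^2) ) = 0  ⇒  y' / sqrt(1 + (y')^2) = const.
Hence y' is constant, so y(x) is affine.
Fitting the endpoints (-4, -4) and (4, -2):
    slope m = ((-2) − (-4)) / (4 − (-4)) = 1/4,
    intercept c = (-4) − m·(-4) = -3.
Extremal: y(x) = (1/4) x - 3.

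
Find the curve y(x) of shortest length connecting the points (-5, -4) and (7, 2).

Arc-length functional: J[y] = ∫ sqrt(1 + (y')^2) dx.
Lagrangian L = sqrt(1 + (y')^2) has no explicit y dependence, so ∂L/∂y = 0 and the Euler-Lagrange equation gives
    d/dx( y' / sqrt(1 + (y')^2) ) = 0  ⇒  y' / sqrt(1 + (y')^2) = const.
Hence y' is constant, so y(x) is affine.
Fitting the endpoints (-5, -4) and (7, 2):
    slope m = (2 − (-4)) / (7 − (-5)) = 1/2,
    intercept c = (-4) − m·(-5) = -3/2.
Extremal: y(x) = (1/2) x - 3/2.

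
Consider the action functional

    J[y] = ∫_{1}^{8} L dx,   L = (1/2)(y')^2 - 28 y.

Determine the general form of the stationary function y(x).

The Lagrangian is L = (1/2)(y')^2 - 28 y.
∂L/∂y = -28.
∂L/∂y' = y'.
The Euler-Lagrange equation d/dx(∂L/∂y') − ∂L/∂y = 0 becomes:
    y'' + 28 = 0
General solution: y(x) = -14 x^2 + A x + B, where A and B are arbitrary constants fixed by the endpoint conditions.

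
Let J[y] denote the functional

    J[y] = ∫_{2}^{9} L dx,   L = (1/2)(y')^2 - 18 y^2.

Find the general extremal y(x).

The Lagrangian is L = (1/2)(y')^2 - 18 y^2.
∂L/∂y = -36y.
∂L/∂y' = y'.
The Euler-Lagrange equation d/dx(∂L/∂y') − ∂L/∂y = 0 becomes:
    y'' + 36 y = 0
General solution: y(x) = A sin(6x) + B cos(6x), where A and B are arbitrary constants fixed by the endpoint conditions.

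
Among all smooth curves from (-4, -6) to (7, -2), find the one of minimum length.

Arc-length functional: J[y] = ∫ sqrt(1 + (y')^2) dx.
Lagrangian L = sqrt(1 + (y')^2) has no explicit y dependence, so ∂L/∂y = 0 and the Euler-Lagrange equation gives
    d/dx( y' / sqrt(1 + (y')^2) ) = 0  ⇒  y' / sqrt(1 + (y')^2) = const.
Hence y' is constant, so y(x) is affine.
Fitting the endpoints (-4, -6) and (7, -2):
    slope m = ((-2) − (-6)) / (7 − (-4)) = 4/11,
    intercept c = (-6) − m·(-4) = -50/11.
Extremal: y(x) = (4/11) x - 50/11.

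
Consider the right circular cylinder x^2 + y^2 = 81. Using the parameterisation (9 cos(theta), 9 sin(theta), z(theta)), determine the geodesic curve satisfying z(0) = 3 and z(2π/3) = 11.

Parameterise the cylinder of radius R = 9 as
    r(θ) = (9 cos θ, 9 sin θ, z(θ)).
The arc-length element is
    ds = sqrt(81 + (dz/dθ)^2) dθ,
so the Lagrangian is L = sqrt(81 + z'^2).
L depends on z' only, not on z or θ, so ∂L/∂z = 0 and
    ∂L/∂z' = z' / sqrt(81 + z'^2).
The Euler-Lagrange equation gives
    d/dθ( z' / sqrt(81 + z'^2) ) = 0,
so z' is constant. Integrating once:
    z(θ) = a θ + b,
a helix on the cylinder (a straight line when the cylinder is unrolled). The constants a, b are determined by the endpoint conditions.
With endpoint conditions z(0) = 3 and z(2π/3) = 11: from z(0) = b we get b = 3, and a·2π/3 + 3 = 11 gives a = 12/π, so
    z(θ) = (12/π) θ + 3.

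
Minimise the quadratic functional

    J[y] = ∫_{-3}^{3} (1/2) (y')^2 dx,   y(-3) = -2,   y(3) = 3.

The Lagrangian is L = (1/2) (y')^2.
Compute ∂L/∂y = 0, ∂L/∂y' = y'.
The Euler-Lagrange equation d/dx(∂L/∂y') − ∂L/∂y = 0 reduces to
    y'' = 0.
Its general solution is
    y(x) = A x + B,
with A, B fixed by the endpoint conditions.
Applying the endpoint conditions y(-3) = -2 and y(3) = 3: solve A·-3 + B = -2 and A·3 + B = 3. Subtracting gives A(3 − -3) = 3 − -2, so A = 5/6, and B = -2 − A·-3 = 1/2. Therefore
    y(x) = (5/6) x + 1/2.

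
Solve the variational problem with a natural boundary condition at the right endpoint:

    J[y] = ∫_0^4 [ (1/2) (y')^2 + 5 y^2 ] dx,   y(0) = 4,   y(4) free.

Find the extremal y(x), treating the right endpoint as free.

The Lagrangian L = (1/2) (y')^2 + 5 y^2 gives
    ∂L/∂y = 10 y,   ∂L/∂y' = y'.
Euler-Lagrange: y'' − 10 y = 0.
With k = sqrt(10), the general solution is
    y(x) = A cosh(sqrt(10) x) + B sinh(sqrt(10) x).
Fixed left endpoint y(0) = 4 ⇒ A = 4.
The right endpoint x = 4 is free, so the natural (transversality) condition is ∂L/∂y' |_{x=4} = 0, i.e. y'(4) = 0.
Compute y'(x) = A k sinh(k x) + B k cosh(k x), so
    y'(4) = A k sinh(k·4) + B k cosh(k·4) = 0
    ⇒ B = −A tanh(k·4) = − 4 tanh(sqrt(10)·4).
Therefore the extremal is
    y(x) = 4 cosh(sqrt(10) x) − 4 tanh(sqrt(10)·4) sinh(sqrt(10) x).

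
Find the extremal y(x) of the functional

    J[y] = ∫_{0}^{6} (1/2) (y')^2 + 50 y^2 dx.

The Lagrangian is L = (1/2) (y')^2 + 50 y^2.
Compute ∂L/∂y = 100y, ∂L/∂y' = y'.
The Euler-Lagrange equation d/dx(∂L/∂y') − ∂L/∂y = 0 reduces to
    y'' − 100 y = 0.
Its general solution is
    y(x) = A e^(10x) + B e^(−10x),
with A, B fixed by the endpoint conditions.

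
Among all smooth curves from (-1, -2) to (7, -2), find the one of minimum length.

Arc-length functional: J[y] = ∫ sqrt(1 + (y')^2) dx.
Lagrangian L = sqrt(1 + (y')^2) has no explicit y dependence, so ∂L/∂y = 0 and the Euler-Lagrange equation gives
    d/dx( y' / sqrt(1 + (y')^2) ) = 0  ⇒  y' / sqrt(1 + (y')^2) = const.
Hence y' is constant, so y(x) is affine.
Fitting the endpoints (-1, -2) and (7, -2):
    slope m = ((-2) − (-2)) / (7 − (-1)) = 0,
    intercept c = (-2) − m·(-1) = -2.
Extremal: y(x) = -2.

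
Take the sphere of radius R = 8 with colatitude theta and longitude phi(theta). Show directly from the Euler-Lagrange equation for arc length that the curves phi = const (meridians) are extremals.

On the sphere of radius R = 8 with spherical coordinates (θ, φ), the induced metric is
    ds^2 = 64(dθ^2 + sin^2(θ) dφ^2).
Using θ as the parameter, the arc-length functional becomes
    J[φ] = ∫ 8 sqrt(1 + sin^2(θ) (dφ/dθ)^2) dθ.
So L = 8 sqrt(1 + sin^2(θ) φ'^2). Compute
    ∂L/∂φ = 0  (L has no explicit φ dependence),
    ∂L/∂φ' = 8 sin^2(θ) φ' / sqrt(1 + sin^2(θ) φ'^2).
For the candidate φ(θ) = c (constant), φ' = 0, so ∂L/∂φ' evaluated along the candidate vanishes, and ∂L/∂φ is identically zero. Hence
    d/dθ(∂L/∂φ') − ∂L/∂φ = 0
is satisfied. Therefore meridians φ = const are extremals of arc length — they are geodesics on the sphere.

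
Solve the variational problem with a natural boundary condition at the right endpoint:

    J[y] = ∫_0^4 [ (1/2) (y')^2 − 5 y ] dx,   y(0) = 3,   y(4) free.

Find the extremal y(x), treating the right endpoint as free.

The Lagrangian L = (1/2) (y')^2 − 5 y gives
    ∂L/∂y = −5,   ∂L/∂y' = y'.
Euler-Lagrange: d/dx(y') − (−5) = 0, i.e. y'' + 5 = 0, so
    y(x) = −(5/2) x^2 + C1 x + C2.
Fixed left endpoint y(0) = 3 ⇒ C2 = 3.
The right endpoint x = 4 is free, so the natural (transversality) condition is ∂L/∂y' |_{x=4} = 0, i.e. y'(4) = 0.
Compute y'(x) = −5 x + C1, so y'(4) = −20 + C1 = 0 ⇒ C1 = 20.
Therefore the extremal is
    y(x) = −(5/2) x^2 + 20 x + 3.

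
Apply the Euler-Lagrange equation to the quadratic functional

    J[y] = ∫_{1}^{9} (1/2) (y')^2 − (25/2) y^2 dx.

The Lagrangian is L = (1/2) (y')^2 − (25/2) y^2.
Compute ∂L/∂y = -25y, ∂L/∂y' = y'.
The Euler-Lagrange equation d/dx(∂L/∂y') − ∂L/∂y = 0 reduces to
    y'' + 25 y = 0.
Its general solution is
    y(x) = A sin(5x) + B cos(5x),
with A, B fixed by the endpoint conditions.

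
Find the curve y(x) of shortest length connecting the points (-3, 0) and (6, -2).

Arc-length functional: J[y] = ∫ sqrt(1 + (y')^2) dx.
Lagrangian L = sqrt(1 + (y')^2) has no explicit y dependence, so ∂L/∂y = 0 and the Euler-Lagrange equation gives
    d/dx( y' / sqrt(1 + (y')^2) ) = 0  ⇒  y' / sqrt(1 + (y')^2) = const.
Hence y' is constant, so y(x) is affine.
Fitting the endpoints (-3, 0) and (6, -2):
    slope m = ((-2) − 0) / (6 − (-3)) = -2/9,
    intercept c = 0 − m·(-3) = -2/3.
Extremal: y(x) = (-2/9) x - 2/3.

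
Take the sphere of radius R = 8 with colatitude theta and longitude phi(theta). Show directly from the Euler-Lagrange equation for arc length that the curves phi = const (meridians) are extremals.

On the sphere of radius R = 8 with spherical coordinates (θ, φ), the induced metric is
    ds^2 = 64(dθ^2 + sin^2(θ) dφ^2).
Using θ as the parameter, the arc-length functional becomes
    J[φ] = ∫ 8 sqrt(1 + sin^2(θ) (dφ/dθ)^2) dθ.
So L = 8 sqrt(1 + sin^2(θ) φ'^2). Compute
    ∂L/∂φ = 0  (L has no explicit φ dependence),
    ∂L/∂φ' = 8 sin^2(θ) φ' / sqrt(1 + sin^2(θ) φ'^2).
For the candidate φ(θ) = c (constant), φ' = 0, so ∂L/∂φ' evaluated along the candidate vanishes, and ∂L/∂φ is identically zero. Hence
    d/dθ(∂L/∂φ') − ∂L/∂φ = 0
is satisfied. Therefore meridians φ = const are extremals of arc length — they are geodesics on the sphere.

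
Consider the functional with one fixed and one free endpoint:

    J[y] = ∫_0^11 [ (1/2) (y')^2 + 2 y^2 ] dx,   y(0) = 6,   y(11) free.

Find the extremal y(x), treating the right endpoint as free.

The Lagrangian L = (1/2) (y')^2 + 2 y^2 gives
    ∂L/∂y = 4 y,   ∂L/∂y' = y'.
Euler-Lagrange: y'' − 4 y = 0.
With k = 2, the general solution is
    y(x) = A cosh(2 x) + B sinh(2 x).
Fixed left endpoint y(0) = 6 ⇒ A = 6.
The right endpoint x = 11 is free, so the natural (transversality) condition is ∂L/∂y' |_{x=11} = 0, i.e. y'(11) = 0.
Compute y'(x) = A k sinh(k x) + B k cosh(k x), so
    y'(11) = A k sinh(k·11) + B k cosh(k·11) = 0
    ⇒ B = −A tanh(k·11) = − 6 tanh(2·11).
Therefore the extremal is
    y(x) = 6 cosh(2 x) − 6 tanh(2·11) sinh(2 x).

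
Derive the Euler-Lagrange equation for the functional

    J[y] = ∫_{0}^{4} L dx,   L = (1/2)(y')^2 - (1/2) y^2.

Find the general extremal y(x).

The Lagrangian is L = (1/2)(y')^2 - (1/2) y^2.
∂L/∂y = -y.
∂L/∂y' = y'.
The Euler-Lagrange equation d/dx(∂L/∂y') − ∂L/∂y = 0 becomes:
    y'' + y = 0
General solution: y(x) = A sin(x) + B cos(x), where A and B are arbitrary constants fixed by the endpoint conditions.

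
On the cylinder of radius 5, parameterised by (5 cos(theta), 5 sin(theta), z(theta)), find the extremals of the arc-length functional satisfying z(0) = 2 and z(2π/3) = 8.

Parameterise the cylinder of radius R = 5 as
    r(θ) = (5 cos θ, 5 sin θ, z(θ)).
The arc-length element is
    ds = sqrt(25 + (dz/dθ)^2) dθ,
so the Lagrangian is L = sqrt(25 + z'^2).
L depends on z' only, not on z or θ, so ∂L/∂z = 0 and
    ∂L/∂z' = z' / sqrt(25 + z'^2).
The Euler-Lagrange equation gives
    d/dθ( z' / sqrt(25 + z'^2) ) = 0,
so z' is constant. Integrating once:
    z(θ) = a θ + b,
a helix on the cylinder (a straight line when the cylinder is unrolled). The constants a, b are determined by the endpoint conditions.
With endpoint conditions z(0) = 2 and z(2π/3) = 8: from z(0) = b we get b = 2, and a·2π/3 + 2 = 8 gives a = 9/π, so
    z(θ) = (9/π) θ + 2.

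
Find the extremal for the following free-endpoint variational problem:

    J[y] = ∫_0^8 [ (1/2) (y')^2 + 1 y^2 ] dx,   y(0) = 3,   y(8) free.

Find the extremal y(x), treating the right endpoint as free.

The Lagrangian L = (1/2) (y')^2 + 1 y^2 gives
    ∂L/∂y = 2 y,   ∂L/∂y' = y'.
Euler-Lagrange: y'' − 2 y = 0.
With k = sqrt(2), the general solution is
    y(x) = A cosh(sqrt(2) x) + B sinh(sqrt(2) x).
Fixed left endpoint y(0) = 3 ⇒ A = 3.
The right endpoint x = 8 is free, so the natural (transversality) condition is ∂L/∂y' |_{x=8} = 0, i.e. y'(8) = 0.
Compute y'(x) = A k sinh(k x) + B k cosh(k x), so
    y'(8) = A k sinh(k·8) + B k cosh(k·8) = 0
    ⇒ B = −A tanh(k·8) = − 3 tanh(sqrt(2)·8).
Therefore the extremal is
    y(x) = 3 cosh(sqrt(2) x) − 3 tanh(sqrt(2)·8) sinh(sqrt(2) x).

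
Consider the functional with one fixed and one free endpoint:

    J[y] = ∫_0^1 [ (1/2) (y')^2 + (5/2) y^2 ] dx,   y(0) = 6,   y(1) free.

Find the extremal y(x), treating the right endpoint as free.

The Lagrangian L = (1/2) (y')^2 + (5/2) y^2 gives
    ∂L/∂y = 5 y,   ∂L/∂y' = y'.
Euler-Lagrange: y'' − 5 y = 0.
With k = sqrt(5), the general solution is
    y(x) = A cosh(sqrt(5) x) + B sinh(sqrt(5) x).
Fixed left endpoint y(0) = 6 ⇒ A = 6.
The right endpoint x = 1 is free, so the natural (transversality) condition is ∂L/∂y' |_{x=1} = 0, i.e. y'(1) = 0.
Compute y'(x) = A k sinh(k x) + B k cosh(k x), so
    y'(1) = A k sinh(k·1) + B k cosh(k·1) = 0
    ⇒ B = −A tanh(k·1) = − 6 tanh(sqrt(5)·1).
Therefore the extremal is
    y(x) = 6 cosh(sqrt(5) x) − 6 tanh(sqrt(5)·1) sinh(sqrt(5) x).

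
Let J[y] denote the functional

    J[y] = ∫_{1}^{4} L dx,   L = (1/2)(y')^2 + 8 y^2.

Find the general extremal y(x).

The Lagrangian is L = (1/2)(y')^2 + 8 y^2.
∂L/∂y = 16y.
∂L/∂y' = y'.
The Euler-Lagrange equation d/dx(∂L/∂y') − ∂L/∂y = 0 becomes:
    y'' - 16 y = 0
General solution: y(x) = A e^(4x) + B e^(-4x), where A and B are arbitrary constants fixed by the endpoint conditions.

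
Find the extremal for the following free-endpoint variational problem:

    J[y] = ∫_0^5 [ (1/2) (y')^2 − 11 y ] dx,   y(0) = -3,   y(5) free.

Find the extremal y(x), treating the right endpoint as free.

The Lagrangian L = (1/2) (y')^2 − 11 y gives
    ∂L/∂y = −11,   ∂L/∂y' = y'.
Euler-Lagrange: d/dx(y') − (−11) = 0, i.e. y'' + 11 = 0, so
    y(x) = −(11/2) x^2 + C1 x + C2.
Fixed left endpoint y(0) = -3 ⇒ C2 = -3.
The right endpoint x = 5 is free, so the natural (transversality) condition is ∂L/∂y' |_{x=5} = 0, i.e. y'(5) = 0.
Compute y'(x) = −11 x + C1, so y'(5) = −55 + C1 = 0 ⇒ C1 = 55.
Therefore the extremal is
    y(x) = −(11/2) x^2 + 55 x − 3.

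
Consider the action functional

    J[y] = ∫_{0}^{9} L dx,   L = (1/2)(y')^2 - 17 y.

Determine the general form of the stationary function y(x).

The Lagrangian is L = (1/2)(y')^2 - 17 y.
∂L/∂y = -17.
∂L/∂y' = y'.
The Euler-Lagrange equation d/dx(∂L/∂y') − ∂L/∂y = 0 becomes:
    y'' + 17 = 0
General solution: y(x) = -(17/2) x^2 + A x + B, where A and B are arbitrary constants fixed by the endpoint conditions.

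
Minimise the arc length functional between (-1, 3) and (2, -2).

Arc-length functional: J[y] = ∫ sqrt(1 + (y')^2) dx.
Lagrangian L = sqrt(1 + (y')^2) has no explicit y dependence, so ∂L/∂y = 0 and the Euler-Lagrange equation gives
    d/dx( y' / sqrt(1 + (y')^2) ) = 0  ⇒  y' / sqrt(1 + (y')^2) = const.
Hence y' is constant, so y(x) is affine.
Fitting the endpoints (-1, 3) and (2, -2):
    slope m = ((-2) − 3) / (2 − (-1)) = -5/3,
    intercept c = 3 − m·(-1) = 4/3.
Extremal: y(x) = (-5/3) x + 4/3.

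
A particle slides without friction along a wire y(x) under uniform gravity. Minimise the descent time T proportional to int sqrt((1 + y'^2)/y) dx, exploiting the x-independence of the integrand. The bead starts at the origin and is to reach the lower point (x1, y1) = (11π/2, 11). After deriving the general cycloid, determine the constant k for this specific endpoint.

The Lagrangian L = sqrt((1 + y'^2) / y) has no explicit x dependence, so the Beltrami identity applies:
    L − y' ∂L/∂y' = C.
Compute ∂L/∂y' = y' / sqrt(y (1 + y'^2)).
Substitute:
    sqrt((1 + y'^2)/y) − y'·y' / sqrt(y (1 + y'^2))
    = (1 + y'^2) / sqrt(y (1 + y'^2)) − y'^2 / sqrt(y (1 + y'^2))
    = 1 / sqrt(y (1 + y'^2)) = C.
Squaring and rearranging gives the first integral
    y (1 + y'^2) = 1/C^2 =: k   (constant).
Solving this first-order ODE by the substitution
    y = (k/2)(1 − cos θ)
yields the cycloid parameterisation
    x(θ) = (k/2)(θ − sin θ),   y(θ) = (k/2)(1 − cos θ).
The constant k is fixed by the endpoint condition.
Now fit the given lower endpoint (x1, y1) = (11π/2, 11). At the bottom of the first arch (θ = π), the parametric equations give
    y(π) = (k/2)(1 − cos π) = k,
    x(π) = (k/2)(π − sin π) = kπ/2.
Matching y(π) = 11 gives k = 11, consistent with x(π) = 11π/2. Therefore the specific cycloid is
    x(θ) = (11/2)(θ − sin θ),   y(θ) = (11/2)(1 − cos θ).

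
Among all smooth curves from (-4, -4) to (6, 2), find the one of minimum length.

Arc-length functional: J[y] = ∫ sqrt(1 + (y')^2) dx.
Lagrangian L = sqrt(1 + (y')^2) has no explicit y dependence, so ∂L/∂y = 0 and the Euler-Lagrange equation gives
    d/dx( y' / sqrt(1 + (y')^2) ) = 0  ⇒  y' / sqrt(1 + (y')^2) = const.
Hence y' is constant, so y(x) is affine.
Fitting the endpoints (-4, -4) and (6, 2):
    slope m = (2 − (-4)) / (6 − (-4)) = 3/5,
    intercept c = (-4) − m·(-4) = -8/5.
Extremal: y(x) = (3/5) x - 8/5.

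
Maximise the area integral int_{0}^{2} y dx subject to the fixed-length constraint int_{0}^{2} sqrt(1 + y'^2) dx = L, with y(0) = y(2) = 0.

Set up the augmented Lagrangian using a multiplier λ for the length constraint:
    F(y, y') = y − λ sqrt(1 + y'^2).
F has no explicit x dependence, so the Beltrami identity yields a first integral
    F − y' ∂F/∂y' = C.
Compute ∂F/∂y' = −λ y' / sqrt(1 + y'^2). Then
    y − λ sqrt(1 + y'^2) + λ y'^2 / sqrt(1 + y'^2) = C
    ⇒  y − λ / sqrt(1 + y'^2) = C.
Solving for y' and integrating gives
    (x − a)^2 + (y − b)^2 = λ^2,
a circular arc of radius λ. The constants a, b are determined by the endpoint conditions y(0) = y(2) = 0, and λ is fixed implicitly by the length constraint
    ∫_{0}^{2} sqrt(1 + y'^2) dx = L.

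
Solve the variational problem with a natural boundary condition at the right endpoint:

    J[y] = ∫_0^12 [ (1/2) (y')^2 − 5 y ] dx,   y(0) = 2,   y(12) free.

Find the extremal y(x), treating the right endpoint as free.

The Lagrangian L = (1/2) (y')^2 − 5 y gives
    ∂L/∂y = −5,   ∂L/∂y' = y'.
Euler-Lagrange: d/dx(y') − (−5) = 0, i.e. y'' + 5 = 0, so
    y(x) = −(5/2) x^2 + C1 x + C2.
Fixed left endpoint y(0) = 2 ⇒ C2 = 2.
The right endpoint x = 12 is free, so the natural (transversality) condition is ∂L/∂y' |_{x=12} = 0, i.e. y'(12) = 0.
Compute y'(x) = −5 x + C1, so y'(12) = −60 + C1 = 0 ⇒ C1 = 60.
Therefore the extremal is
    y(x) = −(5/2) x^2 + 60 x + 2.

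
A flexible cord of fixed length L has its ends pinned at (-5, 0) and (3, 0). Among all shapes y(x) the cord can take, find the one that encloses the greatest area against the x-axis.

Set up the augmented Lagrangian using a multiplier λ for the length constraint:
    F(y, y') = y − λ sqrt(1 + y'^2).
F has no explicit x dependence, so the Beltrami identity yields a first integral
    F − y' ∂F/∂y' = C.
Compute ∂F/∂y' = −λ y' / sqrt(1 + y'^2). Then
    y − λ sqrt(1 + y'^2) + λ y'^2 / sqrt(1 + y'^2) = C
    ⇒  y − λ / sqrt(1 + y'^2) = C.
Solving for y' and integrating gives
    (x − a)^2 + (y − b)^2 = λ^2,
a circular arc of radius λ. The constants a, b are determined by the endpoint conditions y(-5) = y(3) = 0, and λ is fixed implicitly by the length constraint
    ∫_{-5}^{3} sqrt(1 + y'^2) dx = L.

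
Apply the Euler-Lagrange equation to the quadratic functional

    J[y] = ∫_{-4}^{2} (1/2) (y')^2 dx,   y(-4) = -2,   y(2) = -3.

The Lagrangian is L = (1/2) (y')^2.
Compute ∂L/∂y = 0, ∂L/∂y' = y'.
The Euler-Lagrange equation d/dx(∂L/∂y') − ∂L/∂y = 0 reduces to
    y'' = 0.
Its general solution is
    y(x) = A x + B,
with A, B fixed by the endpoint conditions.
Applying the endpoint conditions y(-4) = -2 and y(2) = -3: solve A·-4 + B = -2 and A·2 + B = -3. Subtracting gives A(2 − -4) = -3 − -2, so A = -1/6, and B = -2 − A·-4 = -8/3. Therefore
    y(x) = (-1/6) x - 8/3.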